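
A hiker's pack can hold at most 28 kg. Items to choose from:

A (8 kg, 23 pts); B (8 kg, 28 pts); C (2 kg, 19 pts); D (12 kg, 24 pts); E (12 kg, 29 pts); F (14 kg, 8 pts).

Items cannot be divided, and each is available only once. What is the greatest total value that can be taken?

80 pts

Check high-value combinations within 28 kg:
- A+B+E: weight 8+8+12=28, value 23+28+29=80
- B+C+E: weight 8+2+12=22, value 28+19+29=76
- A+B+D: weight 8+8+12=28, value 23+28+24=75
- C+D+E: weight 2+12+12=26, value 19+24+29=72
Best: 80 pts.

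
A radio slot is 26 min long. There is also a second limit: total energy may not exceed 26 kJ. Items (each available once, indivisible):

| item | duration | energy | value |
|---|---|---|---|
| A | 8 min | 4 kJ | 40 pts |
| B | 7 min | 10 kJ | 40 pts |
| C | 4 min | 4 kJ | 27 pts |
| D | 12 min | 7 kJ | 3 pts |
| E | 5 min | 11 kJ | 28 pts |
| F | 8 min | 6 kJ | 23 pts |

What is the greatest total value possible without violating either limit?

Feasible sets respecting both limits:
- A+C+E+F: duration 25, energy 25, value 118
- A+B+E: duration 20, energy 25, value 108
- A+B+C: duration 19, energy 18, value 107
Best: 118 pts.

118 pts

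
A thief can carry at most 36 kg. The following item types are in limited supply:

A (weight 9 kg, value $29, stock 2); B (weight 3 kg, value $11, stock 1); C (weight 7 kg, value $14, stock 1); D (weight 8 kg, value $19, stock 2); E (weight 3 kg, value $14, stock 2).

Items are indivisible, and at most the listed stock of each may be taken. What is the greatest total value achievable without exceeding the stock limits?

Best selections within weight 36 and stock limits:
- 2×A + 1×B + 1×D + 2×E: weight 35, value 116
- 2×A + 1×B + 1×C + 2×E: weight 34, value 111
Best: $116.

$116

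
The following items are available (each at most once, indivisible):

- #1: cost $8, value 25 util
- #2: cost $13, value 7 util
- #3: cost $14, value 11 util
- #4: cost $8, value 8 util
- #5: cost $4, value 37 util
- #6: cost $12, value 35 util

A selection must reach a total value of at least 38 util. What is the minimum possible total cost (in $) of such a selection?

Subsets with value ≥ 38, sorted by total cost:
- #1+#5: cost 12, value 62
- #4+#5: cost 12, value 45
- #5+#6: cost 16, value 72
Minimum cost: 12 $.

12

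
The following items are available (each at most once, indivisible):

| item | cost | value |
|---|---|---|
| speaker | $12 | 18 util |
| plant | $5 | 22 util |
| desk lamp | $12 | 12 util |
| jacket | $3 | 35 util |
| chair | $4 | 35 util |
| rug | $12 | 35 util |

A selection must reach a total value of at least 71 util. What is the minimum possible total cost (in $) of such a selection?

12

Subsets with value ≥ 71, sorted by total cost:
- plant+jacket+chair: cost 12, value 92
- jacket+chair+rug: cost 19, value 105
Minimum cost: 12 $.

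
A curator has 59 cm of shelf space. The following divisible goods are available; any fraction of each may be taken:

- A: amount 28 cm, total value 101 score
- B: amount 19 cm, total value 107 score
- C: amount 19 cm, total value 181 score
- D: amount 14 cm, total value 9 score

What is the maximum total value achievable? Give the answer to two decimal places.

Take in order of value per unit:
- C (181/19 per unit): all 19 → value 181, running total 181.00
- B (107/19 per unit): all 19 → value 107, running total 288.00
- A (101/28 per unit): 21 of 28 → value 21×101/28 = 75.7500, running total 363.75
Total 363.75.

363.75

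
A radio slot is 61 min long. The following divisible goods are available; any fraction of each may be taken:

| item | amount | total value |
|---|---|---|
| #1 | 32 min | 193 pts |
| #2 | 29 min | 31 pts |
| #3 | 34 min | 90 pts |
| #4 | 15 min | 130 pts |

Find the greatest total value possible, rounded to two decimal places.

360.06

Take in order of value per unit:
- #4 (130/15 per unit): all 15 → value 130, running total 130.00
- #1 (193/32 per unit): all 32 → value 193, running total 323.00
- #3 (90/34 per unit): 14 of 34 → value 14×90/34 = 37.0588, running total 360.06
Total 360.06.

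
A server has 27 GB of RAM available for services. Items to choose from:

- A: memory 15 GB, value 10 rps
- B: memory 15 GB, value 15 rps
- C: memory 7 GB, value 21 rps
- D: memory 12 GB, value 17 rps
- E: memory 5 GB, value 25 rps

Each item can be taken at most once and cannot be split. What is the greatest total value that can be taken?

63 rps

Check high-value combinations within 27 GB:
- C+D+E: memory 7+12+5=24, value 21+17+25=63
- B+C+E: memory 15+7+5=27, value 15+21+25=61
- A+C+E: memory 15+7+5=27, value 10+21+25=56
- C+E: memory 7+5=12, value 21+25=46
- D+E: memory 12+5=17, value 17+25=42
Best: 63 rps.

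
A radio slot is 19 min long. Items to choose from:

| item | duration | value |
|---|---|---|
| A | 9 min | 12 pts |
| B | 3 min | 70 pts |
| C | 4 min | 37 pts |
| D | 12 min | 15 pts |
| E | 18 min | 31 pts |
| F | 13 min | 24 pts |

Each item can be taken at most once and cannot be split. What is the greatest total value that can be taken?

122 pts

Check high-value combinations within 19 min:
- B+C+D: duration 3+4+12=19, value 70+37+15=122
- A+B+C: duration 9+3+4=16, value 12+70+37=119
- B+C: duration 3+4=7, value 70+37=107
- B+F: duration 3+13=16, value 70+24=94
Best: 122 pts.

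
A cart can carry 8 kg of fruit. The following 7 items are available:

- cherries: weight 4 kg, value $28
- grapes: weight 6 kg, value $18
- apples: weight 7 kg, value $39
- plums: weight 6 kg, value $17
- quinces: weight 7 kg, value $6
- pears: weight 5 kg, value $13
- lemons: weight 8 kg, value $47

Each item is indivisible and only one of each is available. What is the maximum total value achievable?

Check high-value combinations within 8 kg:
- lemons: weight 8, value 47
- apples: weight 7, value 39
- cherries: weight 4, value 28
- grapes: weight 6, value 18
Best: $47.

$47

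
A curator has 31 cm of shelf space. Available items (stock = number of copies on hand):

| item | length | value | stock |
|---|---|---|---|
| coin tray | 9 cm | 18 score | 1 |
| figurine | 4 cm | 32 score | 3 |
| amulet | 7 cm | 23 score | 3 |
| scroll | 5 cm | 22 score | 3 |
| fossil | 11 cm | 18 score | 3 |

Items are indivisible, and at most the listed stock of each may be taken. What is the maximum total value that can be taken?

164 score

Best selections within length 31 and stock limits:
- 3×figurine + 2×amulet + 1×scroll: length 31, value 164
- 3×figurine + 1×amulet + 2×scroll: length 29, value 163
- 3×figurine + 3×scroll: length 27, value 162
- 1×coin tray + 3×figurine + 2×scroll: length 31, value 158
Best: 164 score.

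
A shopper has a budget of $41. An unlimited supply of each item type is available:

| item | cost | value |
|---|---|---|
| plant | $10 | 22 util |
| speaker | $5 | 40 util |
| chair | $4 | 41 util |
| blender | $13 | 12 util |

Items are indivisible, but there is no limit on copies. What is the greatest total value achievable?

410 util

Best value-per-unit is chair at 41/4, and filling with it alone uses cost 10×4=40. No mix of the others beats 10×41 = 410.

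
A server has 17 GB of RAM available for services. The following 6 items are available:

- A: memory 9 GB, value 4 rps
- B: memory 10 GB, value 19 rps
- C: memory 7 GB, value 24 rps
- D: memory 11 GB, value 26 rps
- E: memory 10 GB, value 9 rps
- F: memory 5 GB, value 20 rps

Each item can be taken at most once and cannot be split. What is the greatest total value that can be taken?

Check high-value combinations within 17 GB:
- D+F: memory 11+5=16, value 26+20=46
- C+F: memory 7+5=12, value 24+20=44
- B+C: memory 10+7=17, value 19+24=43
Best: 46 rps.

46 rps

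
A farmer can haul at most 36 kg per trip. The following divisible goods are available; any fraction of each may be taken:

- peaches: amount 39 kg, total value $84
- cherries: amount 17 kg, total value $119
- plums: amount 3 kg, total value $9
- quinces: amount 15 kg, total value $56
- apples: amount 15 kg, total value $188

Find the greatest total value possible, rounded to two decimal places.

Take in order of value per unit:
- apples (188/15 per unit): all 15 → value 188, running total 188.00
- cherries (119/17 per unit): all 17 → value 119, running total 307.00
- quinces (56/15 per unit): 4 of 15 → value 4×56/15 = 14.9333, running total 321.93
Total 321.93.

321.93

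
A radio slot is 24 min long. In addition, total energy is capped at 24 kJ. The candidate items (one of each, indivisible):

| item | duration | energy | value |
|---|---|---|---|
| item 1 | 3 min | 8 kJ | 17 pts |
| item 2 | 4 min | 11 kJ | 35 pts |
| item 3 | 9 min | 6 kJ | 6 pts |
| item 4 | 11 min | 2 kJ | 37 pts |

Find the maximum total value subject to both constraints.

Feasible sets respecting both limits:
- item 1+item 2+item 4: duration 18, energy 21, value 89
- item 2+item 3+item 4: duration 24, energy 19, value 78
- item 2+item 4: duration 15, energy 13, value 72
- item 1+item 3+item 4: duration 23, energy 16, value 60
Best: 89 pts.

89 pts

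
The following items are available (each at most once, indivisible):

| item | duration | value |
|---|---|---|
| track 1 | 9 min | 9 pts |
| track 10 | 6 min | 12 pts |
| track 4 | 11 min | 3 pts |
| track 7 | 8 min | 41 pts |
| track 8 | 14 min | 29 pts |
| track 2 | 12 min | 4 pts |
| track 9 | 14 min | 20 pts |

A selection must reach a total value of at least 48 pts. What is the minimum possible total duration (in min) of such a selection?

14

Subsets with value ≥ 48, sorted by total duration:
- track 10+track 7: duration 14, value 53
- track 1+track 7: duration 17, value 50
- track 7+track 8: duration 22, value 70
Minimum duration: 14 min.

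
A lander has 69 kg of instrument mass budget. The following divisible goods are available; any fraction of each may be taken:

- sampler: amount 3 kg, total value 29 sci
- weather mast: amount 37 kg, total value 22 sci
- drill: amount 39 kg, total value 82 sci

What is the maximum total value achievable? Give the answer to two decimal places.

Take in order of value per unit:
- sampler (29/3 per unit): all 3 → value 29, running total 29.00
- drill (82/39 per unit): all 39 → value 82, running total 111.00
- weather mast (22/37 per unit): 27 of 37 → value 27×22/37 = 16.0541, running total 127.05
Total 127.05.

127.05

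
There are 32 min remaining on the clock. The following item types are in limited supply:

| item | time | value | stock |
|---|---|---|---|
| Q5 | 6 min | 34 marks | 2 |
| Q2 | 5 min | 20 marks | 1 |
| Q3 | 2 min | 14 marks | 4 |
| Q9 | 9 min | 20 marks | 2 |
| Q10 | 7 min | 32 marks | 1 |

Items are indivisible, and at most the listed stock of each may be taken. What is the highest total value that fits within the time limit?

176 marks

Best selections within time 32 and stock limits:
- 2×Q5 + 1×Q2 + 4×Q3 + 1×Q10: time 32, value 176
- 2×Q5 + 1×Q2 + 3×Q3 + 1×Q10: time 30, value 162
Best: 176 marks.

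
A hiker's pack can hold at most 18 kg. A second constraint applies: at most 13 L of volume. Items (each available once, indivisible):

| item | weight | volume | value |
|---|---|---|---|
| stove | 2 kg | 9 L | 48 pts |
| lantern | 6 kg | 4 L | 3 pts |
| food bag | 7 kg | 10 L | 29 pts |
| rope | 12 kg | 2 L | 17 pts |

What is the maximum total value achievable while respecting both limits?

Feasible sets respecting both limits:
- stove+rope: weight 14, volume 11, value 65
- stove+lantern: weight 8, volume 13, value 51
- stove: weight 2, volume 9, value 48
- food bag: weight 7, volume 10, value 29
Best: 65 pts.

65 pts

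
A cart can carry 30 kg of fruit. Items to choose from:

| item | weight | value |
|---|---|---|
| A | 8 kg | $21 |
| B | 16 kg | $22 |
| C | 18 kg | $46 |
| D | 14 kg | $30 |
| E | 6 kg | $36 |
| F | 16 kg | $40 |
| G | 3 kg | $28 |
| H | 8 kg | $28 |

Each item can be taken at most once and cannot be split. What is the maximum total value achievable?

$113

Check high-value combinations within 30 kg:
- A+E+G+H: weight 8+6+3+8=25, value 21+36+28+28=113
- C+E+G: weight 18+6+3=27, value 46+36+28=110
- E+F+G: weight 6+16+3=25, value 36+40+28=104
- E+F+H: weight 6+16+8=30, value 36+40+28=104
Best: $113.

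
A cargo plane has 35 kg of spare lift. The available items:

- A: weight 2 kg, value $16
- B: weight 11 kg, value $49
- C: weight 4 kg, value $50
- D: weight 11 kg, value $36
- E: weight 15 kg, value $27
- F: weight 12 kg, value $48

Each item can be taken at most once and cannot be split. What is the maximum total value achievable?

Check high-value combinations within 35 kg:
- A+B+C+F: weight 2+11+4+12=29, value 16+49+50+48=163
- A+B+C+D: weight 2+11+4+11=28, value 16+49+50+36=151
- A+C+D+F: weight 2+4+11+12=29, value 16+50+36+48=150
- B+C+F: weight 11+4+12=27, value 49+50+48=147
Best: $163.

$163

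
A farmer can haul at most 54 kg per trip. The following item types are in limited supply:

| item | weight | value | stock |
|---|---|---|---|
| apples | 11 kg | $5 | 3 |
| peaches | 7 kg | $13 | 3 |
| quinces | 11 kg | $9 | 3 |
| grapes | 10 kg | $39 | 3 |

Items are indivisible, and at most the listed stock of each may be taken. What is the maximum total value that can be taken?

Top feasible selections:
- 3×peaches + 3×grapes: weight 51, value 156
- 2×peaches + 3×grapes: weight 44, value 143
- 1×peaches + 1×quinces + 3×grapes: weight 48, value 139
Best: $156.

$156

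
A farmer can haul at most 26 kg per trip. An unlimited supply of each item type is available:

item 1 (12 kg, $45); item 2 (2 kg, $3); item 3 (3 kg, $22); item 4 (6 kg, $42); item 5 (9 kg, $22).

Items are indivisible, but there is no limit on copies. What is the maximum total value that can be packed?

$179

Best value-per-unit is item 3 at 22/3; filling with it alone gives 8×22 = 176.
Optimal mix: 1×item 2 + 8×item 3 → weight 26, value 179.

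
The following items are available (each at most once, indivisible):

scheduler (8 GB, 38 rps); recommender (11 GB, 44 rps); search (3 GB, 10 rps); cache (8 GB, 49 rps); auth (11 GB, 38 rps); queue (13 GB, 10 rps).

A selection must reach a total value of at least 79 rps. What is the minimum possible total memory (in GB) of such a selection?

Subsets with value ≥ 79, sorted by total memory:
- scheduler+cache: memory 16, value 87
- scheduler+search+cache: memory 19, value 97
- recommender+cache: memory 19, value 93
Minimum memory: 16 GB.

16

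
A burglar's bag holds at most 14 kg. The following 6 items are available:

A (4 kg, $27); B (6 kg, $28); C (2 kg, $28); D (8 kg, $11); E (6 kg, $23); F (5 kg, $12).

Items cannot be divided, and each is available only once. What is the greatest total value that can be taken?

$83

Check high-value combinations within 14 kg:
- A+B+C: weight 4+6+2=12, value 27+28+28=83
- B+C+E: weight 6+2+6=14, value 28+28+23=79
- A+C+E: weight 4+2+6=12, value 27+28+23=78
- B+C+F: weight 6+2+5=13, value 28+28+12=68
Best: $83.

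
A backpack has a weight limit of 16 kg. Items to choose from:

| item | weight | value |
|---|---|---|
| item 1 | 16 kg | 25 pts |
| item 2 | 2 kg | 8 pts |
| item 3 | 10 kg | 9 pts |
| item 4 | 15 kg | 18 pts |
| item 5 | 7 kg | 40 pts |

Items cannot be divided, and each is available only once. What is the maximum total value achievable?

Check high-value combinations within 16 kg:
- item 2+item 5: weight 2+7=9, value 8+40=48
- item 5: weight 7, value 40
- item 1: weight 16, value 25
Best: 48 pts.

48 pts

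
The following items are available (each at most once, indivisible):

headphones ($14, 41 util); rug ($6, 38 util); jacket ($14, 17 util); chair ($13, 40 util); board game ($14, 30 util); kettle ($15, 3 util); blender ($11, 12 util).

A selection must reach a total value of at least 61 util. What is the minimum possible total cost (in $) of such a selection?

Subsets with value ≥ 61, sorted by total cost:
- rug+chair: cost 19, value 78
- headphones+rug: cost 20, value 79
- rug+board game: cost 20, value 68
Minimum cost: 19 $.

19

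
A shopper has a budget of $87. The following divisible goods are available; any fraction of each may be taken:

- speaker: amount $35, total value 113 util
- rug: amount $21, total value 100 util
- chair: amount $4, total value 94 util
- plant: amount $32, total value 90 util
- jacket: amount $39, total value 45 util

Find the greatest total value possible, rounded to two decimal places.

Take in order of value per unit:
- chair (94/4 per unit): all 4 → value 94, running total 94.00
- rug (100/21 per unit): all 21 → value 100, running total 194.00
- speaker (113/35 per unit): all 35 → value 113, running total 307.00
- plant (90/32 per unit): 27 of 32 → value 27×90/32 = 75.9375, running total 382.94
Total 382.94.

382.94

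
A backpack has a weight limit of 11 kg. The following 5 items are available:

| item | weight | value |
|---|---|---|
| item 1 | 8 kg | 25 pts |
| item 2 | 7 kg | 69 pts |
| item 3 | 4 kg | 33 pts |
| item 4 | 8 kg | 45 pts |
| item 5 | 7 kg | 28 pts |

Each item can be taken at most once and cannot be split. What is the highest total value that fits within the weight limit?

102 pts

This is a 0/1 knapsack; check combinations near the capacity.
- item 2+item 3: weight 7+4=11, value 69+33=102
- item 2: weight 7, value 69
- item 3+item 5: weight 4+7=11, value 33+28=61
- item 4: weight 8, value 45
Best: 102 pts.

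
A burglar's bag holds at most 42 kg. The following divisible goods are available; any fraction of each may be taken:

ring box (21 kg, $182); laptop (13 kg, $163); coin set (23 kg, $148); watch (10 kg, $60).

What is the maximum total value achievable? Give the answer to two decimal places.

Take in order of value per unit:
- laptop (163/13 per unit): all 13 → value 163, running total 163.00
- ring box (182/21 per unit): all 21 → value 182, running total 345.00
- coin set (148/23 per unit): 8 of 23 → value 8×148/23 = 51.4783, running total 396.48
Total 396.48.

396.48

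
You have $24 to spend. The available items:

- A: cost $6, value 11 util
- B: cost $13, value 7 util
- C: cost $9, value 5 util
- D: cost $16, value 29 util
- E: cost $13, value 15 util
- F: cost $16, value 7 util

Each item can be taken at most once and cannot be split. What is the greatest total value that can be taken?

40 util

Check high-value combinations within $24:
- A+D: cost 6+16=22, value 11+29=40
- D: cost 16, value 29
- A+E: cost 6+13=19, value 11+15=26
- C+E: cost 9+13=22, value 5+15=20
- A+B: cost 6+13=19, value 11+7=18
Best: 40 util.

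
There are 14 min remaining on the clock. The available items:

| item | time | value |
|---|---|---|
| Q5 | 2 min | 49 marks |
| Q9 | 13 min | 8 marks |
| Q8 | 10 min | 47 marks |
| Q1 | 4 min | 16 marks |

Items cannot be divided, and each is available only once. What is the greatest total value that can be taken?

96 marks

Check high-value combinations within 14 min:
- Q5+Q8: time 2+10=12, value 49+47=96
- Q5+Q1: time 2+4=6, value 49+16=65
- Q8+Q1: time 10+4=14, value 47+16=63
- Q5: time 2, value 49
Best: 96 marks.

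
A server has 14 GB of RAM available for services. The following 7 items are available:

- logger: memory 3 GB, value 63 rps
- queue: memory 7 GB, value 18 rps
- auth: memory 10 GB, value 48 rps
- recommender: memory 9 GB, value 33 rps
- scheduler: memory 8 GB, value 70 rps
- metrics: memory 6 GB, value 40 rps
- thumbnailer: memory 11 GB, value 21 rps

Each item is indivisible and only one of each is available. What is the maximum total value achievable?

Check high-value combinations within 14 GB:
- logger+scheduler: memory 3+8=11, value 63+70=133
- logger+auth: memory 3+10=13, value 63+48=111
- scheduler+metrics: memory 8+6=14, value 70+40=110
- logger+metrics: memory 3+6=9, value 63+40=103
- logger+recommender: memory 3+9=12, value 63+33=96
Best: 133 rps.

133 rps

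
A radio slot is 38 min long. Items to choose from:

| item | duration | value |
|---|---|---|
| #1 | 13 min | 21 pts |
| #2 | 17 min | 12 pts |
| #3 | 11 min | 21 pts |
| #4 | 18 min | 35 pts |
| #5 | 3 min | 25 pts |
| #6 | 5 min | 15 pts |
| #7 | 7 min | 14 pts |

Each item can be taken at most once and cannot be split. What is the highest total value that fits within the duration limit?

96 pts

Check high-value combinations within 38 min:
- #3+#4+#5+#6: duration 11+18+3+5=37, value 21+35+25+15=96
- #4+#5+#6+#7: duration 18+3+5+7=33, value 35+25+15+14=89
- #1+#3+#5+#6: duration 13+11+3+5=32, value 21+21+25+15=82
- #3+#4+#5: duration 11+18+3=32, value 21+35+25=81
- #1+#4+#5: duration 13+18+3=34, value 21+35+25=81
Best: 96 pts.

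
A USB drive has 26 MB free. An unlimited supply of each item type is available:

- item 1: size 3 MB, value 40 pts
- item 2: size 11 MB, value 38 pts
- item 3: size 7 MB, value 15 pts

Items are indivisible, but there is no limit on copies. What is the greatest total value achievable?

320 pts

Best value-per-unit is item 1 at 40/3, and filling with it alone uses size 8×3=24. No mix of the others beats 8×40 = 320.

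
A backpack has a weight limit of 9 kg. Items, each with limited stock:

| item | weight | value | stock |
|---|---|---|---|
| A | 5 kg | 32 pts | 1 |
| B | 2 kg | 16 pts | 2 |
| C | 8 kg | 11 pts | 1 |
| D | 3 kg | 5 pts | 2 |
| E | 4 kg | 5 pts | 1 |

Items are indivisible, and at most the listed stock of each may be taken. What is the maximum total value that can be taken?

Top feasible selections:
- 1×A + 2×B: weight 9, value 64
- 1×A + 1×B: weight 7, value 48
- 2×B + 1×D: weight 7, value 37
Best: 64 pts.

64 pts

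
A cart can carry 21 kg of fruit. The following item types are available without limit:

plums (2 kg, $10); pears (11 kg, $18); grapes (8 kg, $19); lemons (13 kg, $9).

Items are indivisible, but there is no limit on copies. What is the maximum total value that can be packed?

$100

Best value-per-unit is plums at 10/2, and filling with it alone uses weight 10×2=20. No mix of the others beats 10×10 = 100.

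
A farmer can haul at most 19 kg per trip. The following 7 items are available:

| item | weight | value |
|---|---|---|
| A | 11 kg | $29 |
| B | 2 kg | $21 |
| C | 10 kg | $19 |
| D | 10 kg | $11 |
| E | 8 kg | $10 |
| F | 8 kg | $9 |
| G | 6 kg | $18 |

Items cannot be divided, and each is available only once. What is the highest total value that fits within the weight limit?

$68

This is a 0/1 knapsack; check combinations near the capacity.
- A+B+G: weight 11+2+6=19, value 29+21+18=68
- B+C+G: weight 2+10+6=18, value 21+19+18=58
- A+B: weight 11+2=13, value 29+21=50
- B+D+G: weight 2+10+6=18, value 21+11+18=50
Best: $68.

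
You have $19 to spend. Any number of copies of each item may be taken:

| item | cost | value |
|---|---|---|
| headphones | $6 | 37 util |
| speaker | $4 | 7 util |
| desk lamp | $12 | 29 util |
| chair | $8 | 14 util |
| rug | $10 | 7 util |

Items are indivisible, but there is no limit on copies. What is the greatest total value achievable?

Best value-per-unit is headphones at 37/6, and filling with it alone uses cost 3×6=18. No mix of the others beats 3×37 = 111.

111 util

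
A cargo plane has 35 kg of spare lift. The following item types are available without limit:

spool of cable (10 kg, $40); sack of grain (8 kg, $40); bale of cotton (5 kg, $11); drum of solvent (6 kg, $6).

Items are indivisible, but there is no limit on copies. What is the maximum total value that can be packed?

Best value-per-unit is sack of grain at 40/8; filling with it alone gives 4×40 = 160.
Optimal mix: 1×spool of cable + 3×sack of grain → weight 34, value 160.

$160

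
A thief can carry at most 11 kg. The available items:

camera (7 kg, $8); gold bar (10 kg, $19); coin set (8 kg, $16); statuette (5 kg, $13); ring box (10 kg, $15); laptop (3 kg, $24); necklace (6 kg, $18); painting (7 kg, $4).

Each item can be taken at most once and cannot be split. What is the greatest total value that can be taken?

$42

Check high-value combinations within 11 kg:
- laptop+necklace: weight 3+6=9, value 24+18=42
- coin set+laptop: weight 8+3=11, value 16+24=40
- statuette+laptop: weight 5+3=8, value 13+24=37
- camera+laptop: weight 7+3=10, value 8+24=32
Best: $42.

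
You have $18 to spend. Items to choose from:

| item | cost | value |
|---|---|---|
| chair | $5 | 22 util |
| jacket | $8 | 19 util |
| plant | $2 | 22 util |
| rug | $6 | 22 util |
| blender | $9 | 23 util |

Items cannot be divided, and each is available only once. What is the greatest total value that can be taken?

Check high-value combinations within $18:
- chair+plant+blender: cost 5+2+9=16, value 22+22+23=67
- plant+rug+blender: cost 2+6+9=17, value 22+22+23=67
- chair+plant+rug: cost 5+2+6=13, value 22+22+22=66
- chair+jacket+plant: cost 5+8+2=15, value 22+19+22=63
Best: 67 util.

67 util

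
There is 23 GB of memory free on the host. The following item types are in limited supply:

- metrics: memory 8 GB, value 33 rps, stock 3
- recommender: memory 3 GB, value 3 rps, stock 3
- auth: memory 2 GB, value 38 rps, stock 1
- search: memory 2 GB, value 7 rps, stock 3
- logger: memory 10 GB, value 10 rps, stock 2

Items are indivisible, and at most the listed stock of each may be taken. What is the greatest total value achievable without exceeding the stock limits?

Best selections within memory 23 and stock limits:
- 2×metrics + 1×auth + 2×search: memory 22, value 118
- 2×metrics + 1×recommender + 1×auth + 1×search: memory 23, value 114
Best: 118 rps.

118 rps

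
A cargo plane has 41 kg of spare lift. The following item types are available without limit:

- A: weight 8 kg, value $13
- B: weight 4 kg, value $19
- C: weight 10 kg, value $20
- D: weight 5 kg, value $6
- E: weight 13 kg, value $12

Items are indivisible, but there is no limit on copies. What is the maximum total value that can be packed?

$190

Best value-per-unit is B at 19/4, and filling with it alone uses weight 10×4=40. No mix of the others beats 10×19 = 190.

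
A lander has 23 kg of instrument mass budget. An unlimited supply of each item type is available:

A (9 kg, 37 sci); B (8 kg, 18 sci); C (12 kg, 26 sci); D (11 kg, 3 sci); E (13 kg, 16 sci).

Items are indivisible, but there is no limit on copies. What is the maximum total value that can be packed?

74 sci

Best value-per-unit is A at 37/9, and filling with it alone uses mass 2×9=18. No mix of the others beats 2×37 = 74.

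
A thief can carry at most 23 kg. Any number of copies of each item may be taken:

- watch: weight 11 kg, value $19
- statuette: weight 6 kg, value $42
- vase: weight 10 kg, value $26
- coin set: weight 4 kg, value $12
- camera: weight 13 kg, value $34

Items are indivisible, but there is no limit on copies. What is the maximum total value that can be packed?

Best value-per-unit is statuette at 42/6; filling with it alone gives 3×42 = 126.
Optimal mix: 3×statuette + 1×coin set → weight 22, value 138.

$138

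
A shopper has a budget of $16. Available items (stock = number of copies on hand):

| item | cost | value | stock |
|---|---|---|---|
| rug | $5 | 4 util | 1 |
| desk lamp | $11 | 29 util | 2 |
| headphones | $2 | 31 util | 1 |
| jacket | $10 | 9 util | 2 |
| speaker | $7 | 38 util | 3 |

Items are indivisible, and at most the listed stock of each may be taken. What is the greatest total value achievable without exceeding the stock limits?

Top feasible selections:
- 1×headphones + 2×speaker: cost 16, value 107
- 2×speaker: cost 14, value 76
- 1×rug + 1×headphones + 1×speaker: cost 14, value 73
Best: 107 util.

107 util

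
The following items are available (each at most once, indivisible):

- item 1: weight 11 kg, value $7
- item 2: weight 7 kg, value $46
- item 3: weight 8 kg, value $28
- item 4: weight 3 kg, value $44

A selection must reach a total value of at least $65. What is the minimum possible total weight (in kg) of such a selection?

10

Subsets with value ≥ 65, sorted by total weight:
- item 2+item 4: weight 10, value 90
- item 3+item 4: weight 11, value 72
- item 2+item 3: weight 15, value 74
- item 2+item 3+item 4: weight 18, value 118
Minimum weight: 10 kg.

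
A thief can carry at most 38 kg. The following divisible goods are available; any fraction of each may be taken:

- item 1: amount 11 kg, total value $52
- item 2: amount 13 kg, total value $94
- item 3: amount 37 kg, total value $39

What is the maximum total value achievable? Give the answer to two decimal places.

160.76

Take in order of value per unit:
- item 2 (94/13 per unit): all 13 → value 94, running total 94.00
- item 1 (52/11 per unit): all 11 → value 52, running total 146.00
- item 3 (39/37 per unit): 14 of 37 → value 14×39/37 = 14.7568, running total 160.76
Total 160.76.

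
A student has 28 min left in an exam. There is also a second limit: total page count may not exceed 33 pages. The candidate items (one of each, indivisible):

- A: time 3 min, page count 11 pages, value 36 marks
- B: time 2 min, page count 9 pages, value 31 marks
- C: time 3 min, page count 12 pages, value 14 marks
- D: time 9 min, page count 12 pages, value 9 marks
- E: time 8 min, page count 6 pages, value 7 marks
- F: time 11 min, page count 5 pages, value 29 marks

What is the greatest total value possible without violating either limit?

Feasible sets respecting both limits:
- A+B+E+F: time 24, page count 31, value 103
- A+B+F: time 16, page count 25, value 96
- A+B+C: time 8, page count 32, value 81
Best: 103 marks.

103 marks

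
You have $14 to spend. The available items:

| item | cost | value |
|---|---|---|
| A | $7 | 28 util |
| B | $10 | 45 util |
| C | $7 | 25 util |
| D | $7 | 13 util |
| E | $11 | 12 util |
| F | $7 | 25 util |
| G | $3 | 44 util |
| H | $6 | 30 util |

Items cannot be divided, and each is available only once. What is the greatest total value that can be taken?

Check high-value combinations within $14:
- B+G: cost 10+3=13, value 45+44=89
- G+H: cost 3+6=9, value 44+30=74
- A+G: cost 7+3=10, value 28+44=72
- C+G: cost 7+3=10, value 25+44=69
Best: 89 util.

89 util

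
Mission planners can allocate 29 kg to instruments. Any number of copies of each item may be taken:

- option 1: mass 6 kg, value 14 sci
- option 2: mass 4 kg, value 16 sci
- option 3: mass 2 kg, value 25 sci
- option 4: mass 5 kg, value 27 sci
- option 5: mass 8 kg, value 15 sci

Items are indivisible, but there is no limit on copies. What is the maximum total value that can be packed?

Best value-per-unit is option 3 at 25/2, and filling with it alone uses mass 14×2=28. No mix of the others beats 14×25 = 350.

350 sci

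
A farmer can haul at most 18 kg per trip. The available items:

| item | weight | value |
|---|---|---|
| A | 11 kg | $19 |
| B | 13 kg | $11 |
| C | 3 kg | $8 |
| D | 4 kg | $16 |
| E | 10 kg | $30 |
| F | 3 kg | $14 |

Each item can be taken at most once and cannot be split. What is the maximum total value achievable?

This is a 0/1 knapsack; check combinations near the capacity.
- D+E+F: weight 4+10+3=17, value 16+30+14=60
- C+D+E: weight 3+4+10=17, value 8+16+30=54
- C+E+F: weight 3+10+3=16, value 8+30+14=52
Best: $60.

$60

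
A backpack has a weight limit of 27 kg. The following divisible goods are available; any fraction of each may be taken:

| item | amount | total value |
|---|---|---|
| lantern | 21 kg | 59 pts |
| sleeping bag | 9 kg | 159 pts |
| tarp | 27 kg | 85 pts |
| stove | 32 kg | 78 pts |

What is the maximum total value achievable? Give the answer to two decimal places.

Take in order of value per unit:
- sleeping bag (159/9 per unit): all 9 → value 159, running total 159.00
- tarp (85/27 per unit): 18 of 27 → value 18×85/27 = 56.6667, running total 215.67
Total 215.67.

215.67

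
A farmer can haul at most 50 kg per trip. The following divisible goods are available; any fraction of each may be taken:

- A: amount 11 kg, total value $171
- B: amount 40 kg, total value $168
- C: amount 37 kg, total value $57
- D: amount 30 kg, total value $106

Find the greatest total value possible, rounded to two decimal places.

Take in order of value per unit:
- A (171/11 per unit): all 11 → value 171, running total 171.00
- B (168/40 per unit): 39 of 40 → value 39×168/40 = 163.8000, running total 334.80
Total 334.80.

334.80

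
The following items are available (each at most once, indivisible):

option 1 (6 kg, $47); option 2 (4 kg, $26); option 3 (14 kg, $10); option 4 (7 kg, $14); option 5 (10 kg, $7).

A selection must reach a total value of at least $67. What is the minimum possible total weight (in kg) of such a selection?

10

Subsets with value ≥ 67, sorted by total weight:
- option 1+option 2: weight 10, value 73
- option 1+option 2+option 4: weight 17, value 87
- option 1+option 2+option 5: weight 20, value 80
- option 1+option 4+option 5: weight 23, value 68
Minimum weight: 10 kg.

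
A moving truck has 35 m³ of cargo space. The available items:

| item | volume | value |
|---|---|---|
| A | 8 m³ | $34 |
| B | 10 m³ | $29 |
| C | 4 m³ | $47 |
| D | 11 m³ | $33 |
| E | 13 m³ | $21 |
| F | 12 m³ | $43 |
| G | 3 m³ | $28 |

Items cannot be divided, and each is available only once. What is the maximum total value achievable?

$157

This is a 0/1 knapsack; check combinations near the capacity.
- A+C+D+F: volume 8+4+11+12=35, value 34+47+33+43=157
- A+B+C+F: volume 8+10+4+12=34, value 34+29+47+43=153
- A+C+F+G: volume 8+4+12+3=27, value 34+47+43+28=152
- C+D+F+G: volume 4+11+12+3=30, value 47+33+43+28=151
Best: $157.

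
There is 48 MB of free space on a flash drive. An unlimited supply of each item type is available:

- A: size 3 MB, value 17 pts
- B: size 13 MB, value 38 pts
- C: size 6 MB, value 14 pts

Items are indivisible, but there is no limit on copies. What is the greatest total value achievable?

272 pts

Best value-per-unit is A at 17/3, and filling with it alone uses size 16×3=48. No mix of the others beats 16×17 = 272.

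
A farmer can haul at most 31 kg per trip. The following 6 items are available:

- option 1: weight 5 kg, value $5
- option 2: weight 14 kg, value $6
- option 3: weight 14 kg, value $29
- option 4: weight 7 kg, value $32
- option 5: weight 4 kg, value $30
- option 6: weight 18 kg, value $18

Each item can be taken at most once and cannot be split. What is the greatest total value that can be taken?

This is a 0/1 knapsack; check combinations near the capacity.
- option 1+option 3+option 4+option 5: weight 5+14+7+4=30, value 5+29+32+30=96
- option 3+option 4+option 5: weight 14+7+4=25, value 29+32+30=91
- option 4+option 5+option 6: weight 7+4+18=29, value 32+30+18=80
Best: $96.

$96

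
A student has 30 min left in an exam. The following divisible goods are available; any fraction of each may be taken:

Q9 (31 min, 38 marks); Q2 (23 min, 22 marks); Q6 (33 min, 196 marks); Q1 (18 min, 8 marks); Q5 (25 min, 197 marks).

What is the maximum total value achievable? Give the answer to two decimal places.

Take in order of value per unit:
- Q5 (197/25 per unit): all 25 → value 197, running total 197.00
- Q6 (196/33 per unit): 5 of 33 → value 5×196/33 = 29.6970, running total 226.70
Total 226.70.

226.70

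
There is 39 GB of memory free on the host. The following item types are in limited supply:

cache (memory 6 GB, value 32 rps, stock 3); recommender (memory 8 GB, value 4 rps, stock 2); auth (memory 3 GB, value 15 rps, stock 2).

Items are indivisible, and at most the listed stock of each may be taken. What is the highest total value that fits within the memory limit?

130 rps

Top feasible selections:
- 3×cache + 1×recommender + 2×auth: memory 32, value 130
- 3×cache + 2×auth: memory 24, value 126
- 3×cache + 2×recommender + 1×auth: memory 37, value 119
Best: 130 rps.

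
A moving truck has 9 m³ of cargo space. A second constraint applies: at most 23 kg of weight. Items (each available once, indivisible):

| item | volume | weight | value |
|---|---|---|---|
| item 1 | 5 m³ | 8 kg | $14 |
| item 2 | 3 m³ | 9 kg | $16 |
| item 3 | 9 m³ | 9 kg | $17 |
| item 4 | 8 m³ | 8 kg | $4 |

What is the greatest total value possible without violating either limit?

$30

Feasible sets respecting both limits:
- item 1+item 2: volume 8, weight 17, value 30
- item 3: volume 9, weight 9, value 17
- item 2: volume 3, weight 9, value 16
- item 1: volume 5, weight 8, value 14
Best: $30.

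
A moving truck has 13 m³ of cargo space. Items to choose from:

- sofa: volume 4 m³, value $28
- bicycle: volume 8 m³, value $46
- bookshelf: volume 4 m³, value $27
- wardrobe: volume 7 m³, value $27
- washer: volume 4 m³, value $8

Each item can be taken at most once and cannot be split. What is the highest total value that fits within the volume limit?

Check high-value combinations within 13 m³:
- sofa+bicycle: volume 4+8=12, value 28+46=74
- bicycle+bookshelf: volume 8+4=12, value 46+27=73
- sofa+bookshelf+washer: volume 4+4+4=12, value 28+27+8=63
- sofa+bookshelf: volume 4+4=8, value 28+27=55
- sofa+wardrobe: volume 4+7=11, value 28+27=55
Best: $74.

$74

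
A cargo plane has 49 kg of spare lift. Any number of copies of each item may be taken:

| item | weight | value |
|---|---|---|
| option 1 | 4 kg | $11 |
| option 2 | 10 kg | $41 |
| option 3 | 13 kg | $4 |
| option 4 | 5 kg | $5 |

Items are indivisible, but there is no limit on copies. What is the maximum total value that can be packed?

$186

Best value-per-unit is option 2 at 41/10; filling with it alone gives 4×41 = 164.
Optimal mix: 2×option 1 + 4×option 2 → weight 48, value 186.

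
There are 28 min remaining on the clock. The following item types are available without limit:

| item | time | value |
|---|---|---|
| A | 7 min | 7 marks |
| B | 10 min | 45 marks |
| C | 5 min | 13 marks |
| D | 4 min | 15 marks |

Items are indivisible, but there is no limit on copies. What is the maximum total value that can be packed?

120 marks

Best value-per-unit is B at 45/10; filling with it alone gives 2×45 = 90.
Optimal mix: 2×B + 2×D → time 28, value 120.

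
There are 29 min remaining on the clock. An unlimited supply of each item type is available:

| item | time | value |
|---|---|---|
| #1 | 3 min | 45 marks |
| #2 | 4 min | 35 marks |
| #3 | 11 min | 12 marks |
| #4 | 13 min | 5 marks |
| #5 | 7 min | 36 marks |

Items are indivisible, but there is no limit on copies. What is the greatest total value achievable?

405 marks

Best value-per-unit is #1 at 45/3, and filling with it alone uses time 9×3=27. No mix of the others beats 9×45 = 405.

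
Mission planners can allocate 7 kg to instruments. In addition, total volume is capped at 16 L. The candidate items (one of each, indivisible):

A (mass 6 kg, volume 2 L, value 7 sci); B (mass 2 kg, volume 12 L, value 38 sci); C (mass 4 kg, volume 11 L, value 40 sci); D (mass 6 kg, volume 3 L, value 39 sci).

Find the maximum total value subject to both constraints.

Feasible sets respecting both limits:
- C: mass 4, volume 11, value 40
- D: mass 6, volume 3, value 39
- B: mass 2, volume 12, value 38
Best: 40 sci.

40 sci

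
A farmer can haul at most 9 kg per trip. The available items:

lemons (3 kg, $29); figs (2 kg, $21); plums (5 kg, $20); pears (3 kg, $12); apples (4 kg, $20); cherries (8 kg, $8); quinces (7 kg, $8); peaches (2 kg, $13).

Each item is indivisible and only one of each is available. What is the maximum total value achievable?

$70

Check high-value combinations within 9 kg:
- lemons+figs+apples: weight 3+2+4=9, value 29+21+20=70
- lemons+figs+peaches: weight 3+2+2=7, value 29+21+13=63
- lemons+figs+pears: weight 3+2+3=8, value 29+21+12=62
Best: $70.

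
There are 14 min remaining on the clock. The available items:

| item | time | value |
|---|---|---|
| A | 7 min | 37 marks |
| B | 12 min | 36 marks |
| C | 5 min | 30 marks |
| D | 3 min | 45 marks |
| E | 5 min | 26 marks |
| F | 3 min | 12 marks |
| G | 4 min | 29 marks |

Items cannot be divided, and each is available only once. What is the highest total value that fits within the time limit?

111 marks

This is a 0/1 knapsack; check combinations near the capacity.
- A+D+G: time 7+3+4=14, value 37+45+29=111
- C+D+G: time 5+3+4=12, value 30+45+29=104
- C+D+E: time 5+3+5=13, value 30+45+26=101
- D+E+G: time 3+5+4=12, value 45+26+29=100
- A+D+F: time 7+3+3=13, value 37+45+12=94
Best: 111 marks.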